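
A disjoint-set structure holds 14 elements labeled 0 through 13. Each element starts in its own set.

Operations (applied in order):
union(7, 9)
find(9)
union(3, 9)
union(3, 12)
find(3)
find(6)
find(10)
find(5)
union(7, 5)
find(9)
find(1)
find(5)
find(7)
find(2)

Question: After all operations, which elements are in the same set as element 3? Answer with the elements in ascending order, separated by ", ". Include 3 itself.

Step 1: union(7, 9) -> merged; set of 7 now {7, 9}
Step 2: find(9) -> no change; set of 9 is {7, 9}
Step 3: union(3, 9) -> merged; set of 3 now {3, 7, 9}
Step 4: union(3, 12) -> merged; set of 3 now {3, 7, 9, 12}
Step 5: find(3) -> no change; set of 3 is {3, 7, 9, 12}
Step 6: find(6) -> no change; set of 6 is {6}
Step 7: find(10) -> no change; set of 10 is {10}
Step 8: find(5) -> no change; set of 5 is {5}
Step 9: union(7, 5) -> merged; set of 7 now {3, 5, 7, 9, 12}
Step 10: find(9) -> no change; set of 9 is {3, 5, 7, 9, 12}
Step 11: find(1) -> no change; set of 1 is {1}
Step 12: find(5) -> no change; set of 5 is {3, 5, 7, 9, 12}
Step 13: find(7) -> no change; set of 7 is {3, 5, 7, 9, 12}
Step 14: find(2) -> no change; set of 2 is {2}
Component of 3: {3, 5, 7, 9, 12}

Answer: 3, 5, 7, 9, 12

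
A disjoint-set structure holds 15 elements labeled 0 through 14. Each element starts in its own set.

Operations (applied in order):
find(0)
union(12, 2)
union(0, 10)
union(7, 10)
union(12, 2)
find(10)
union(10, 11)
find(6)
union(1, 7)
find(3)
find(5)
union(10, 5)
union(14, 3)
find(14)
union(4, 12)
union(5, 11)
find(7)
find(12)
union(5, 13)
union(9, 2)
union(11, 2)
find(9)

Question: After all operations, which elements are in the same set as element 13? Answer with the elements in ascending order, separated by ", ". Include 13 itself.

Step 1: find(0) -> no change; set of 0 is {0}
Step 2: union(12, 2) -> merged; set of 12 now {2, 12}
Step 3: union(0, 10) -> merged; set of 0 now {0, 10}
Step 4: union(7, 10) -> merged; set of 7 now {0, 7, 10}
Step 5: union(12, 2) -> already same set; set of 12 now {2, 12}
Step 6: find(10) -> no change; set of 10 is {0, 7, 10}
Step 7: union(10, 11) -> merged; set of 10 now {0, 7, 10, 11}
Step 8: find(6) -> no change; set of 6 is {6}
Step 9: union(1, 7) -> merged; set of 1 now {0, 1, 7, 10, 11}
Step 10: find(3) -> no change; set of 3 is {3}
Step 11: find(5) -> no change; set of 5 is {5}
Step 12: union(10, 5) -> merged; set of 10 now {0, 1, 5, 7, 10, 11}
Step 13: union(14, 3) -> merged; set of 14 now {3, 14}
Step 14: find(14) -> no change; set of 14 is {3, 14}
Step 15: union(4, 12) -> merged; set of 4 now {2, 4, 12}
Step 16: union(5, 11) -> already same set; set of 5 now {0, 1, 5, 7, 10, 11}
Step 17: find(7) -> no change; set of 7 is {0, 1, 5, 7, 10, 11}
Step 18: find(12) -> no change; set of 12 is {2, 4, 12}
Step 19: union(5, 13) -> merged; set of 5 now {0, 1, 5, 7, 10, 11, 13}
Step 20: union(9, 2) -> merged; set of 9 now {2, 4, 9, 12}
Step 21: union(11, 2) -> merged; set of 11 now {0, 1, 2, 4, 5, 7, 9, 10, 11, 12, 13}
Step 22: find(9) -> no change; set of 9 is {0, 1, 2, 4, 5, 7, 9, 10, 11, 12, 13}
Component of 13: {0, 1, 2, 4, 5, 7, 9, 10, 11, 12, 13}

Answer: 0, 1, 2, 4, 5, 7, 9, 10, 11, 12, 13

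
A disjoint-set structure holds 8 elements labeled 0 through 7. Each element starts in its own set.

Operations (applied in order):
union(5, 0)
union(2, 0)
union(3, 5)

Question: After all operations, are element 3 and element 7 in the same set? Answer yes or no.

Step 1: union(5, 0) -> merged; set of 5 now {0, 5}
Step 2: union(2, 0) -> merged; set of 2 now {0, 2, 5}
Step 3: union(3, 5) -> merged; set of 3 now {0, 2, 3, 5}
Set of 3: {0, 2, 3, 5}; 7 is not a member.

Answer: no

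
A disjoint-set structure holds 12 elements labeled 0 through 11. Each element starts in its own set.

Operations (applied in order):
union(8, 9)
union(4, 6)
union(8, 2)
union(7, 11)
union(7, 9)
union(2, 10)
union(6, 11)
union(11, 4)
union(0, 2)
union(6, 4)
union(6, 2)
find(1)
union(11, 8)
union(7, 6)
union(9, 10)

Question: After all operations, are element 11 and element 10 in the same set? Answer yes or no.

Answer: yes

Derivation:
Step 1: union(8, 9) -> merged; set of 8 now {8, 9}
Step 2: union(4, 6) -> merged; set of 4 now {4, 6}
Step 3: union(8, 2) -> merged; set of 8 now {2, 8, 9}
Step 4: union(7, 11) -> merged; set of 7 now {7, 11}
Step 5: union(7, 9) -> merged; set of 7 now {2, 7, 8, 9, 11}
Step 6: union(2, 10) -> merged; set of 2 now {2, 7, 8, 9, 10, 11}
Step 7: union(6, 11) -> merged; set of 6 now {2, 4, 6, 7, 8, 9, 10, 11}
Step 8: union(11, 4) -> already same set; set of 11 now {2, 4, 6, 7, 8, 9, 10, 11}
Step 9: union(0, 2) -> merged; set of 0 now {0, 2, 4, 6, 7, 8, 9, 10, 11}
Step 10: union(6, 4) -> already same set; set of 6 now {0, 2, 4, 6, 7, 8, 9, 10, 11}
Step 11: union(6, 2) -> already same set; set of 6 now {0, 2, 4, 6, 7, 8, 9, 10, 11}
Step 12: find(1) -> no change; set of 1 is {1}
Step 13: union(11, 8) -> already same set; set of 11 now {0, 2, 4, 6, 7, 8, 9, 10, 11}
Step 14: union(7, 6) -> already same set; set of 7 now {0, 2, 4, 6, 7, 8, 9, 10, 11}
Step 15: union(9, 10) -> already same set; set of 9 now {0, 2, 4, 6, 7, 8, 9, 10, 11}
Set of 11: {0, 2, 4, 6, 7, 8, 9, 10, 11}; 10 is a member.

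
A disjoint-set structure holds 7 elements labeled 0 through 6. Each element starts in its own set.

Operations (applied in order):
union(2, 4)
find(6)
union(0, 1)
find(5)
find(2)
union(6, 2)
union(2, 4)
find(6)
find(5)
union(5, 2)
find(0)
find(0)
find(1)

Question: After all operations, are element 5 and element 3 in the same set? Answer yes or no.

Step 1: union(2, 4) -> merged; set of 2 now {2, 4}
Step 2: find(6) -> no change; set of 6 is {6}
Step 3: union(0, 1) -> merged; set of 0 now {0, 1}
Step 4: find(5) -> no change; set of 5 is {5}
Step 5: find(2) -> no change; set of 2 is {2, 4}
Step 6: union(6, 2) -> merged; set of 6 now {2, 4, 6}
Step 7: union(2, 4) -> already same set; set of 2 now {2, 4, 6}
Step 8: find(6) -> no change; set of 6 is {2, 4, 6}
Step 9: find(5) -> no change; set of 5 is {5}
Step 10: union(5, 2) -> merged; set of 5 now {2, 4, 5, 6}
Step 11: find(0) -> no change; set of 0 is {0, 1}
Step 12: find(0) -> no change; set of 0 is {0, 1}
Step 13: find(1) -> no change; set of 1 is {0, 1}
Set of 5: {2, 4, 5, 6}; 3 is not a member.

Answer: no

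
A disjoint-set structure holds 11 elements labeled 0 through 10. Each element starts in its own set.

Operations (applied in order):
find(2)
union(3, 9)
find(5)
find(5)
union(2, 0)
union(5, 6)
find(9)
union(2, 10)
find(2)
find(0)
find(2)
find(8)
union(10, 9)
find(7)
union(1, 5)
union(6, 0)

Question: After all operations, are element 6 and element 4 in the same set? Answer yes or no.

Step 1: find(2) -> no change; set of 2 is {2}
Step 2: union(3, 9) -> merged; set of 3 now {3, 9}
Step 3: find(5) -> no change; set of 5 is {5}
Step 4: find(5) -> no change; set of 5 is {5}
Step 5: union(2, 0) -> merged; set of 2 now {0, 2}
Step 6: union(5, 6) -> merged; set of 5 now {5, 6}
Step 7: find(9) -> no change; set of 9 is {3, 9}
Step 8: union(2, 10) -> merged; set of 2 now {0, 2, 10}
Step 9: find(2) -> no change; set of 2 is {0, 2, 10}
Step 10: find(0) -> no change; set of 0 is {0, 2, 10}
Step 11: find(2) -> no change; set of 2 is {0, 2, 10}
Step 12: find(8) -> no change; set of 8 is {8}
Step 13: union(10, 9) -> merged; set of 10 now {0, 2, 3, 9, 10}
Step 14: find(7) -> no change; set of 7 is {7}
Step 15: union(1, 5) -> merged; set of 1 now {1, 5, 6}
Step 16: union(6, 0) -> merged; set of 6 now {0, 1, 2, 3, 5, 6, 9, 10}
Set of 6: {0, 1, 2, 3, 5, 6, 9, 10}; 4 is not a member.

Answer: no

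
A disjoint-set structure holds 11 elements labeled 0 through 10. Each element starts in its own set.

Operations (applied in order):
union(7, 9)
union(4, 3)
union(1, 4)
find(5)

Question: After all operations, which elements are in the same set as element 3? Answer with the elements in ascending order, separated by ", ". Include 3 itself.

Answer: 1, 3, 4

Derivation:
Step 1: union(7, 9) -> merged; set of 7 now {7, 9}
Step 2: union(4, 3) -> merged; set of 4 now {3, 4}
Step 3: union(1, 4) -> merged; set of 1 now {1, 3, 4}
Step 4: find(5) -> no change; set of 5 is {5}
Component of 3: {1, 3, 4}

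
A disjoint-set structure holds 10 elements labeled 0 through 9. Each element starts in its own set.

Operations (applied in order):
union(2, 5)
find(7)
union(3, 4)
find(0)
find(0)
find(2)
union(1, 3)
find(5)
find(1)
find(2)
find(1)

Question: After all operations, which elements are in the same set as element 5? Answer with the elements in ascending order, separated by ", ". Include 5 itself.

Answer: 2, 5

Derivation:
Step 1: union(2, 5) -> merged; set of 2 now {2, 5}
Step 2: find(7) -> no change; set of 7 is {7}
Step 3: union(3, 4) -> merged; set of 3 now {3, 4}
Step 4: find(0) -> no change; set of 0 is {0}
Step 5: find(0) -> no change; set of 0 is {0}
Step 6: find(2) -> no change; set of 2 is {2, 5}
Step 7: union(1, 3) -> merged; set of 1 now {1, 3, 4}
Step 8: find(5) -> no change; set of 5 is {2, 5}
Step 9: find(1) -> no change; set of 1 is {1, 3, 4}
Step 10: find(2) -> no change; set of 2 is {2, 5}
Step 11: find(1) -> no change; set of 1 is {1, 3, 4}
Component of 5: {2, 5}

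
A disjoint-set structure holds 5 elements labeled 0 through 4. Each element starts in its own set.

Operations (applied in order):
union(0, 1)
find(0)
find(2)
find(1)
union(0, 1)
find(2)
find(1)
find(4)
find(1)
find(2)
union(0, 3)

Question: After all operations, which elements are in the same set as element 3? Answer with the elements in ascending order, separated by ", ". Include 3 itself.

Answer: 0, 1, 3

Derivation:
Step 1: union(0, 1) -> merged; set of 0 now {0, 1}
Step 2: find(0) -> no change; set of 0 is {0, 1}
Step 3: find(2) -> no change; set of 2 is {2}
Step 4: find(1) -> no change; set of 1 is {0, 1}
Step 5: union(0, 1) -> already same set; set of 0 now {0, 1}
Step 6: find(2) -> no change; set of 2 is {2}
Step 7: find(1) -> no change; set of 1 is {0, 1}
Step 8: find(4) -> no change; set of 4 is {4}
Step 9: find(1) -> no change; set of 1 is {0, 1}
Step 10: find(2) -> no change; set of 2 is {2}
Step 11: union(0, 3) -> merged; set of 0 now {0, 1, 3}
Component of 3: {0, 1, 3}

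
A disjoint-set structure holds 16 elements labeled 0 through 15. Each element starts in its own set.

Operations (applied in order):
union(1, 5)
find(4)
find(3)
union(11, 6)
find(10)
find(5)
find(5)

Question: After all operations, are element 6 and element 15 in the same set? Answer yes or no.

Step 1: union(1, 5) -> merged; set of 1 now {1, 5}
Step 2: find(4) -> no change; set of 4 is {4}
Step 3: find(3) -> no change; set of 3 is {3}
Step 4: union(11, 6) -> merged; set of 11 now {6, 11}
Step 5: find(10) -> no change; set of 10 is {10}
Step 6: find(5) -> no change; set of 5 is {1, 5}
Step 7: find(5) -> no change; set of 5 is {1, 5}
Set of 6: {6, 11}; 15 is not a member.

Answer: no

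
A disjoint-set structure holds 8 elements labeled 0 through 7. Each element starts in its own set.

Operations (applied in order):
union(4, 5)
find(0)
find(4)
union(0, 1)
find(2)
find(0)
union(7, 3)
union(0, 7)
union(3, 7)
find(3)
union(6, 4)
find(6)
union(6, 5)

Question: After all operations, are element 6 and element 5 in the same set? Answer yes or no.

Step 1: union(4, 5) -> merged; set of 4 now {4, 5}
Step 2: find(0) -> no change; set of 0 is {0}
Step 3: find(4) -> no change; set of 4 is {4, 5}
Step 4: union(0, 1) -> merged; set of 0 now {0, 1}
Step 5: find(2) -> no change; set of 2 is {2}
Step 6: find(0) -> no change; set of 0 is {0, 1}
Step 7: union(7, 3) -> merged; set of 7 now {3, 7}
Step 8: union(0, 7) -> merged; set of 0 now {0, 1, 3, 7}
Step 9: union(3, 7) -> already same set; set of 3 now {0, 1, 3, 7}
Step 10: find(3) -> no change; set of 3 is {0, 1, 3, 7}
Step 11: union(6, 4) -> merged; set of 6 now {4, 5, 6}
Step 12: find(6) -> no change; set of 6 is {4, 5, 6}
Step 13: union(6, 5) -> already same set; set of 6 now {4, 5, 6}
Set of 6: {4, 5, 6}; 5 is a member.

Answer: yes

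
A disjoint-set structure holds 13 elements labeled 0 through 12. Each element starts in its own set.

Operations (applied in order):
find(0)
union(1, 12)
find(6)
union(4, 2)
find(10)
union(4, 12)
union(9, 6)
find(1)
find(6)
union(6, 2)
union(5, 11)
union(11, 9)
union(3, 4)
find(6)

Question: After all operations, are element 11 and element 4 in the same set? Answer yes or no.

Answer: yes

Derivation:
Step 1: find(0) -> no change; set of 0 is {0}
Step 2: union(1, 12) -> merged; set of 1 now {1, 12}
Step 3: find(6) -> no change; set of 6 is {6}
Step 4: union(4, 2) -> merged; set of 4 now {2, 4}
Step 5: find(10) -> no change; set of 10 is {10}
Step 6: union(4, 12) -> merged; set of 4 now {1, 2, 4, 12}
Step 7: union(9, 6) -> merged; set of 9 now {6, 9}
Step 8: find(1) -> no change; set of 1 is {1, 2, 4, 12}
Step 9: find(6) -> no change; set of 6 is {6, 9}
Step 10: union(6, 2) -> merged; set of 6 now {1, 2, 4, 6, 9, 12}
Step 11: union(5, 11) -> merged; set of 5 now {5, 11}
Step 12: union(11, 9) -> merged; set of 11 now {1, 2, 4, 5, 6, 9, 11, 12}
Step 13: union(3, 4) -> merged; set of 3 now {1, 2, 3, 4, 5, 6, 9, 11, 12}
Step 14: find(6) -> no change; set of 6 is {1, 2, 3, 4, 5, 6, 9, 11, 12}
Set of 11: {1, 2, 3, 4, 5, 6, 9, 11, 12}; 4 is a member.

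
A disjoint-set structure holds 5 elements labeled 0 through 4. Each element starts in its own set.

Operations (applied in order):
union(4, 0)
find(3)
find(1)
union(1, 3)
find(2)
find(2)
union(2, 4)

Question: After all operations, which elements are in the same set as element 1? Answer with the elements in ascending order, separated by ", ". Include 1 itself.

Step 1: union(4, 0) -> merged; set of 4 now {0, 4}
Step 2: find(3) -> no change; set of 3 is {3}
Step 3: find(1) -> no change; set of 1 is {1}
Step 4: union(1, 3) -> merged; set of 1 now {1, 3}
Step 5: find(2) -> no change; set of 2 is {2}
Step 6: find(2) -> no change; set of 2 is {2}
Step 7: union(2, 4) -> merged; set of 2 now {0, 2, 4}
Component of 1: {1, 3}

Answer: 1, 3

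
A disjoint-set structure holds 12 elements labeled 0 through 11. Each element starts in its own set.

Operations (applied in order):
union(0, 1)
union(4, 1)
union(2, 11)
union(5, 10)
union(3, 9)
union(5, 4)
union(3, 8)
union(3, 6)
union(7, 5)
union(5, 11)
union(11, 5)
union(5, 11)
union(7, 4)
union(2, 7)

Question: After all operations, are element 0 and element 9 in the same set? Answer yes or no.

Step 1: union(0, 1) -> merged; set of 0 now {0, 1}
Step 2: union(4, 1) -> merged; set of 4 now {0, 1, 4}
Step 3: union(2, 11) -> merged; set of 2 now {2, 11}
Step 4: union(5, 10) -> merged; set of 5 now {5, 10}
Step 5: union(3, 9) -> merged; set of 3 now {3, 9}
Step 6: union(5, 4) -> merged; set of 5 now {0, 1, 4, 5, 10}
Step 7: union(3, 8) -> merged; set of 3 now {3, 8, 9}
Step 8: union(3, 6) -> merged; set of 3 now {3, 6, 8, 9}
Step 9: union(7, 5) -> merged; set of 7 now {0, 1, 4, 5, 7, 10}
Step 10: union(5, 11) -> merged; set of 5 now {0, 1, 2, 4, 5, 7, 10, 11}
Step 11: union(11, 5) -> already same set; set of 11 now {0, 1, 2, 4, 5, 7, 10, 11}
Step 12: union(5, 11) -> already same set; set of 5 now {0, 1, 2, 4, 5, 7, 10, 11}
Step 13: union(7, 4) -> already same set; set of 7 now {0, 1, 2, 4, 5, 7, 10, 11}
Step 14: union(2, 7) -> already same set; set of 2 now {0, 1, 2, 4, 5, 7, 10, 11}
Set of 0: {0, 1, 2, 4, 5, 7, 10, 11}; 9 is not a member.

Answer: no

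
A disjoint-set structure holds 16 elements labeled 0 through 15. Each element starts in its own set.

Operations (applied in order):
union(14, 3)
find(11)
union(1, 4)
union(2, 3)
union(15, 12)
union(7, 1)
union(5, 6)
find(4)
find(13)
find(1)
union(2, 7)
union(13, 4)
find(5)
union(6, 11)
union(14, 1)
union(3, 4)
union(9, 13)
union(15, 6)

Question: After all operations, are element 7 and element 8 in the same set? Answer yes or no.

Answer: no

Derivation:
Step 1: union(14, 3) -> merged; set of 14 now {3, 14}
Step 2: find(11) -> no change; set of 11 is {11}
Step 3: union(1, 4) -> merged; set of 1 now {1, 4}
Step 4: union(2, 3) -> merged; set of 2 now {2, 3, 14}
Step 5: union(15, 12) -> merged; set of 15 now {12, 15}
Step 6: union(7, 1) -> merged; set of 7 now {1, 4, 7}
Step 7: union(5, 6) -> merged; set of 5 now {5, 6}
Step 8: find(4) -> no change; set of 4 is {1, 4, 7}
Step 9: find(13) -> no change; set of 13 is {13}
Step 10: find(1) -> no change; set of 1 is {1, 4, 7}
Step 11: union(2, 7) -> merged; set of 2 now {1, 2, 3, 4, 7, 14}
Step 12: union(13, 4) -> merged; set of 13 now {1, 2, 3, 4, 7, 13, 14}
Step 13: find(5) -> no change; set of 5 is {5, 6}
Step 14: union(6, 11) -> merged; set of 6 now {5, 6, 11}
Step 15: union(14, 1) -> already same set; set of 14 now {1, 2, 3, 4, 7, 13, 14}
Step 16: union(3, 4) -> already same set; set of 3 now {1, 2, 3, 4, 7, 13, 14}
Step 17: union(9, 13) -> merged; set of 9 now {1, 2, 3, 4, 7, 9, 13, 14}
Step 18: union(15, 6) -> merged; set of 15 now {5, 6, 11, 12, 15}
Set of 7: {1, 2, 3, 4, 7, 9, 13, 14}; 8 is not a member.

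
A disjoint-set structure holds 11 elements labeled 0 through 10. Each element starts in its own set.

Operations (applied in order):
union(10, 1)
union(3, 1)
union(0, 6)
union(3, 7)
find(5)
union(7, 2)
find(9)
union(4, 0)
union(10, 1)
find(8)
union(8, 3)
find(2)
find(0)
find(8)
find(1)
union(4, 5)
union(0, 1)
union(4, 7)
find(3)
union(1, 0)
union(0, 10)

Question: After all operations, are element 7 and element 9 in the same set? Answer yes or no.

Answer: no

Derivation:
Step 1: union(10, 1) -> merged; set of 10 now {1, 10}
Step 2: union(3, 1) -> merged; set of 3 now {1, 3, 10}
Step 3: union(0, 6) -> merged; set of 0 now {0, 6}
Step 4: union(3, 7) -> merged; set of 3 now {1, 3, 7, 10}
Step 5: find(5) -> no change; set of 5 is {5}
Step 6: union(7, 2) -> merged; set of 7 now {1, 2, 3, 7, 10}
Step 7: find(9) -> no change; set of 9 is {9}
Step 8: union(4, 0) -> merged; set of 4 now {0, 4, 6}
Step 9: union(10, 1) -> already same set; set of 10 now {1, 2, 3, 7, 10}
Step 10: find(8) -> no change; set of 8 is {8}
Step 11: union(8, 3) -> merged; set of 8 now {1, 2, 3, 7, 8, 10}
Step 12: find(2) -> no change; set of 2 is {1, 2, 3, 7, 8, 10}
Step 13: find(0) -> no change; set of 0 is {0, 4, 6}
Step 14: find(8) -> no change; set of 8 is {1, 2, 3, 7, 8, 10}
Step 15: find(1) -> no change; set of 1 is {1, 2, 3, 7, 8, 10}
Step 16: union(4, 5) -> merged; set of 4 now {0, 4, 5, 6}
Step 17: union(0, 1) -> merged; set of 0 now {0, 1, 2, 3, 4, 5, 6, 7, 8, 10}
Step 18: union(4, 7) -> already same set; set of 4 now {0, 1, 2, 3, 4, 5, 6, 7, 8, 10}
Step 19: find(3) -> no change; set of 3 is {0, 1, 2, 3, 4, 5, 6, 7, 8, 10}
Step 20: union(1, 0) -> already same set; set of 1 now {0, 1, 2, 3, 4, 5, 6, 7, 8, 10}
Step 21: union(0, 10) -> already same set; set of 0 now {0, 1, 2, 3, 4, 5, 6, 7, 8, 10}
Set of 7: {0, 1, 2, 3, 4, 5, 6, 7, 8, 10}; 9 is not a member.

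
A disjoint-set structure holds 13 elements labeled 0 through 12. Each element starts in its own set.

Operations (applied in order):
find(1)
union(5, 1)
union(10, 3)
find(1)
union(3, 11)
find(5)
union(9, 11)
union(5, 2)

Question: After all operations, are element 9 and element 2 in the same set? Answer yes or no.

Step 1: find(1) -> no change; set of 1 is {1}
Step 2: union(5, 1) -> merged; set of 5 now {1, 5}
Step 3: union(10, 3) -> merged; set of 10 now {3, 10}
Step 4: find(1) -> no change; set of 1 is {1, 5}
Step 5: union(3, 11) -> merged; set of 3 now {3, 10, 11}
Step 6: find(5) -> no change; set of 5 is {1, 5}
Step 7: union(9, 11) -> merged; set of 9 now {3, 9, 10, 11}
Step 8: union(5, 2) -> merged; set of 5 now {1, 2, 5}
Set of 9: {3, 9, 10, 11}; 2 is not a member.

Answer: no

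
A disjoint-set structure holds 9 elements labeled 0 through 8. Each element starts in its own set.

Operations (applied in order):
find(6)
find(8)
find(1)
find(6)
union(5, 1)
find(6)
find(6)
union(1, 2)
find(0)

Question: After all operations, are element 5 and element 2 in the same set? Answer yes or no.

Step 1: find(6) -> no change; set of 6 is {6}
Step 2: find(8) -> no change; set of 8 is {8}
Step 3: find(1) -> no change; set of 1 is {1}
Step 4: find(6) -> no change; set of 6 is {6}
Step 5: union(5, 1) -> merged; set of 5 now {1, 5}
Step 6: find(6) -> no change; set of 6 is {6}
Step 7: find(6) -> no change; set of 6 is {6}
Step 8: union(1, 2) -> merged; set of 1 now {1, 2, 5}
Step 9: find(0) -> no change; set of 0 is {0}
Set of 5: {1, 2, 5}; 2 is a member.

Answer: yes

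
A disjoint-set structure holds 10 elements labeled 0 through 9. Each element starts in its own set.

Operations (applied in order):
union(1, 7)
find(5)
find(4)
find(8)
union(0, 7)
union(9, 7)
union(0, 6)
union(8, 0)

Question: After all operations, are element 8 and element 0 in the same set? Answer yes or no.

Answer: yes

Derivation:
Step 1: union(1, 7) -> merged; set of 1 now {1, 7}
Step 2: find(5) -> no change; set of 5 is {5}
Step 3: find(4) -> no change; set of 4 is {4}
Step 4: find(8) -> no change; set of 8 is {8}
Step 5: union(0, 7) -> merged; set of 0 now {0, 1, 7}
Step 6: union(9, 7) -> merged; set of 9 now {0, 1, 7, 9}
Step 7: union(0, 6) -> merged; set of 0 now {0, 1, 6, 7, 9}
Step 8: union(8, 0) -> merged; set of 8 now {0, 1, 6, 7, 8, 9}
Set of 8: {0, 1, 6, 7, 8, 9}; 0 is a member.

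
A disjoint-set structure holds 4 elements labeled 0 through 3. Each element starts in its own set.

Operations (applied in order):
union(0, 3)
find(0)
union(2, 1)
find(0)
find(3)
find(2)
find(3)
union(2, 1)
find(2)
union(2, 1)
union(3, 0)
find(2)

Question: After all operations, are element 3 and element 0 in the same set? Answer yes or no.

Step 1: union(0, 3) -> merged; set of 0 now {0, 3}
Step 2: find(0) -> no change; set of 0 is {0, 3}
Step 3: union(2, 1) -> merged; set of 2 now {1, 2}
Step 4: find(0) -> no change; set of 0 is {0, 3}
Step 5: find(3) -> no change; set of 3 is {0, 3}
Step 6: find(2) -> no change; set of 2 is {1, 2}
Step 7: find(3) -> no change; set of 3 is {0, 3}
Step 8: union(2, 1) -> already same set; set of 2 now {1, 2}
Step 9: find(2) -> no change; set of 2 is {1, 2}
Step 10: union(2, 1) -> already same set; set of 2 now {1, 2}
Step 11: union(3, 0) -> already same set; set of 3 now {0, 3}
Step 12: find(2) -> no change; set of 2 is {1, 2}
Set of 3: {0, 3}; 0 is a member.

Answer: yes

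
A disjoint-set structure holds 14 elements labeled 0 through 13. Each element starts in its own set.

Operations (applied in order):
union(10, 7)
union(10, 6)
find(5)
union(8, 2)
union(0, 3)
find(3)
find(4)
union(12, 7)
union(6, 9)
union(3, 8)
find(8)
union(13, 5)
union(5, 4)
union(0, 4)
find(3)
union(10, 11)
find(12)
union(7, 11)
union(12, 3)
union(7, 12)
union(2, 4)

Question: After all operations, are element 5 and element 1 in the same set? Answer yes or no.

Answer: no

Derivation:
Step 1: union(10, 7) -> merged; set of 10 now {7, 10}
Step 2: union(10, 6) -> merged; set of 10 now {6, 7, 10}
Step 3: find(5) -> no change; set of 5 is {5}
Step 4: union(8, 2) -> merged; set of 8 now {2, 8}
Step 5: union(0, 3) -> merged; set of 0 now {0, 3}
Step 6: find(3) -> no change; set of 3 is {0, 3}
Step 7: find(4) -> no change; set of 4 is {4}
Step 8: union(12, 7) -> merged; set of 12 now {6, 7, 10, 12}
Step 9: union(6, 9) -> merged; set of 6 now {6, 7, 9, 10, 12}
Step 10: union(3, 8) -> merged; set of 3 now {0, 2, 3, 8}
Step 11: find(8) -> no change; set of 8 is {0, 2, 3, 8}
Step 12: union(13, 5) -> merged; set of 13 now {5, 13}
Step 13: union(5, 4) -> merged; set of 5 now {4, 5, 13}
Step 14: union(0, 4) -> merged; set of 0 now {0, 2, 3, 4, 5, 8, 13}
Step 15: find(3) -> no change; set of 3 is {0, 2, 3, 4, 5, 8, 13}
Step 16: union(10, 11) -> merged; set of 10 now {6, 7, 9, 10, 11, 12}
Step 17: find(12) -> no change; set of 12 is {6, 7, 9, 10, 11, 12}
Step 18: union(7, 11) -> already same set; set of 7 now {6, 7, 9, 10, 11, 12}
Step 19: union(12, 3) -> merged; set of 12 now {0, 2, 3, 4, 5, 6, 7, 8, 9, 10, 11, 12, 13}
Step 20: union(7, 12) -> already same set; set of 7 now {0, 2, 3, 4, 5, 6, 7, 8, 9, 10, 11, 12, 13}
Step 21: union(2, 4) -> already same set; set of 2 now {0, 2, 3, 4, 5, 6, 7, 8, 9, 10, 11, 12, 13}
Set of 5: {0, 2, 3, 4, 5, 6, 7, 8, 9, 10, 11, 12, 13}; 1 is not a member.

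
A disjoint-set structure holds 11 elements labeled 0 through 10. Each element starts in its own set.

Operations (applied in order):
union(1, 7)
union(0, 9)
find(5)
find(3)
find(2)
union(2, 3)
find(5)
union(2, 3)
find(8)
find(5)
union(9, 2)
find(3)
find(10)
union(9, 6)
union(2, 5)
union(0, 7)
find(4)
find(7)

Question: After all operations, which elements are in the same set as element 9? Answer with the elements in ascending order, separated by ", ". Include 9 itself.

Answer: 0, 1, 2, 3, 5, 6, 7, 9

Derivation:
Step 1: union(1, 7) -> merged; set of 1 now {1, 7}
Step 2: union(0, 9) -> merged; set of 0 now {0, 9}
Step 3: find(5) -> no change; set of 5 is {5}
Step 4: find(3) -> no change; set of 3 is {3}
Step 5: find(2) -> no change; set of 2 is {2}
Step 6: union(2, 3) -> merged; set of 2 now {2, 3}
Step 7: find(5) -> no change; set of 5 is {5}
Step 8: union(2, 3) -> already same set; set of 2 now {2, 3}
Step 9: find(8) -> no change; set of 8 is {8}
Step 10: find(5) -> no change; set of 5 is {5}
Step 11: union(9, 2) -> merged; set of 9 now {0, 2, 3, 9}
Step 12: find(3) -> no change; set of 3 is {0, 2, 3, 9}
Step 13: find(10) -> no change; set of 10 is {10}
Step 14: union(9, 6) -> merged; set of 9 now {0, 2, 3, 6, 9}
Step 15: union(2, 5) -> merged; set of 2 now {0, 2, 3, 5, 6, 9}
Step 16: union(0, 7) -> merged; set of 0 now {0, 1, 2, 3, 5, 6, 7, 9}
Step 17: find(4) -> no change; set of 4 is {4}
Step 18: find(7) -> no change; set of 7 is {0, 1, 2, 3, 5, 6, 7, 9}
Component of 9: {0, 1, 2, 3, 5, 6, 7, 9}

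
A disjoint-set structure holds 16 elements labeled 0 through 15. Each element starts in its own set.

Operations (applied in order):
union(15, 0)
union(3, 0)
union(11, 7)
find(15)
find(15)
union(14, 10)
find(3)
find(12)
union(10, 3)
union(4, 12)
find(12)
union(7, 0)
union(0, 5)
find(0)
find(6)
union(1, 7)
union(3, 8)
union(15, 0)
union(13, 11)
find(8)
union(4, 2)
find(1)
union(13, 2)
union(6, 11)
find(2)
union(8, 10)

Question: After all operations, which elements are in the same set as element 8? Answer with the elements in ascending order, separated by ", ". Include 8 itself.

Step 1: union(15, 0) -> merged; set of 15 now {0, 15}
Step 2: union(3, 0) -> merged; set of 3 now {0, 3, 15}
Step 3: union(11, 7) -> merged; set of 11 now {7, 11}
Step 4: find(15) -> no change; set of 15 is {0, 3, 15}
Step 5: find(15) -> no change; set of 15 is {0, 3, 15}
Step 6: union(14, 10) -> merged; set of 14 now {10, 14}
Step 7: find(3) -> no change; set of 3 is {0, 3, 15}
Step 8: find(12) -> no change; set of 12 is {12}
Step 9: union(10, 3) -> merged; set of 10 now {0, 3, 10, 14, 15}
Step 10: union(4, 12) -> merged; set of 4 now {4, 12}
Step 11: find(12) -> no change; set of 12 is {4, 12}
Step 12: union(7, 0) -> merged; set of 7 now {0, 3, 7, 10, 11, 14, 15}
Step 13: union(0, 5) -> merged; set of 0 now {0, 3, 5, 7, 10, 11, 14, 15}
Step 14: find(0) -> no change; set of 0 is {0, 3, 5, 7, 10, 11, 14, 15}
Step 15: find(6) -> no change; set of 6 is {6}
Step 16: union(1, 7) -> merged; set of 1 now {0, 1, 3, 5, 7, 10, 11, 14, 15}
Step 17: union(3, 8) -> merged; set of 3 now {0, 1, 3, 5, 7, 8, 10, 11, 14, 15}
Step 18: union(15, 0) -> already same set; set of 15 now {0, 1, 3, 5, 7, 8, 10, 11, 14, 15}
Step 19: union(13, 11) -> merged; set of 13 now {0, 1, 3, 5, 7, 8, 10, 11, 13, 14, 15}
Step 20: find(8) -> no change; set of 8 is {0, 1, 3, 5, 7, 8, 10, 11, 13, 14, 15}
Step 21: union(4, 2) -> merged; set of 4 now {2, 4, 12}
Step 22: find(1) -> no change; set of 1 is {0, 1, 3, 5, 7, 8, 10, 11, 13, 14, 15}
Step 23: union(13, 2) -> merged; set of 13 now {0, 1, 2, 3, 4, 5, 7, 8, 10, 11, 12, 13, 14, 15}
Step 24: union(6, 11) -> merged; set of 6 now {0, 1, 2, 3, 4, 5, 6, 7, 8, 10, 11, 12, 13, 14, 15}
Step 25: find(2) -> no change; set of 2 is {0, 1, 2, 3, 4, 5, 6, 7, 8, 10, 11, 12, 13, 14, 15}
Step 26: union(8, 10) -> already same set; set of 8 now {0, 1, 2, 3, 4, 5, 6, 7, 8, 10, 11, 12, 13, 14, 15}
Component of 8: {0, 1, 2, 3, 4, 5, 6, 7, 8, 10, 11, 12, 13, 14, 15}

Answer: 0, 1, 2, 3, 4, 5, 6, 7, 8, 10, 11, 12, 13, 14, 15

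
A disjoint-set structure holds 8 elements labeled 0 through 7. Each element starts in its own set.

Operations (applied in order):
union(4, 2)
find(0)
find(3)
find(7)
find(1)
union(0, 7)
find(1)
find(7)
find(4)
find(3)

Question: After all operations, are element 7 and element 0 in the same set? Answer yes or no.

Answer: yes

Derivation:
Step 1: union(4, 2) -> merged; set of 4 now {2, 4}
Step 2: find(0) -> no change; set of 0 is {0}
Step 3: find(3) -> no change; set of 3 is {3}
Step 4: find(7) -> no change; set of 7 is {7}
Step 5: find(1) -> no change; set of 1 is {1}
Step 6: union(0, 7) -> merged; set of 0 now {0, 7}
Step 7: find(1) -> no change; set of 1 is {1}
Step 8: find(7) -> no change; set of 7 is {0, 7}
Step 9: find(4) -> no change; set of 4 is {2, 4}
Step 10: find(3) -> no change; set of 3 is {3}
Set of 7: {0, 7}; 0 is a member.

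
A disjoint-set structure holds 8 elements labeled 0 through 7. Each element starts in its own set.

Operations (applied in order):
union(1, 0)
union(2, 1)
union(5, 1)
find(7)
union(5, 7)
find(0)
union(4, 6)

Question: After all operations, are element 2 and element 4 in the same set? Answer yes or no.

Answer: no

Derivation:
Step 1: union(1, 0) -> merged; set of 1 now {0, 1}
Step 2: union(2, 1) -> merged; set of 2 now {0, 1, 2}
Step 3: union(5, 1) -> merged; set of 5 now {0, 1, 2, 5}
Step 4: find(7) -> no change; set of 7 is {7}
Step 5: union(5, 7) -> merged; set of 5 now {0, 1, 2, 5, 7}
Step 6: find(0) -> no change; set of 0 is {0, 1, 2, 5, 7}
Step 7: union(4, 6) -> merged; set of 4 now {4, 6}
Set of 2: {0, 1, 2, 5, 7}; 4 is not a member.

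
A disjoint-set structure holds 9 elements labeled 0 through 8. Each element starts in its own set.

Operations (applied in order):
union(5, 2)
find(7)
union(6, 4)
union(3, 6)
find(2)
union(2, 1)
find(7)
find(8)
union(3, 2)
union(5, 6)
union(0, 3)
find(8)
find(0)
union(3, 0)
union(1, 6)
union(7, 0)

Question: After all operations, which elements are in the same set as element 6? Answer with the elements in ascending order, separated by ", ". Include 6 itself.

Step 1: union(5, 2) -> merged; set of 5 now {2, 5}
Step 2: find(7) -> no change; set of 7 is {7}
Step 3: union(6, 4) -> merged; set of 6 now {4, 6}
Step 4: union(3, 6) -> merged; set of 3 now {3, 4, 6}
Step 5: find(2) -> no change; set of 2 is {2, 5}
Step 6: union(2, 1) -> merged; set of 2 now {1, 2, 5}
Step 7: find(7) -> no change; set of 7 is {7}
Step 8: find(8) -> no change; set of 8 is {8}
Step 9: union(3, 2) -> merged; set of 3 now {1, 2, 3, 4, 5, 6}
Step 10: union(5, 6) -> already same set; set of 5 now {1, 2, 3, 4, 5, 6}
Step 11: union(0, 3) -> merged; set of 0 now {0, 1, 2, 3, 4, 5, 6}
Step 12: find(8) -> no change; set of 8 is {8}
Step 13: find(0) -> no change; set of 0 is {0, 1, 2, 3, 4, 5, 6}
Step 14: union(3, 0) -> already same set; set of 3 now {0, 1, 2, 3, 4, 5, 6}
Step 15: union(1, 6) -> already same set; set of 1 now {0, 1, 2, 3, 4, 5, 6}
Step 16: union(7, 0) -> merged; set of 7 now {0, 1, 2, 3, 4, 5, 6, 7}
Component of 6: {0, 1, 2, 3, 4, 5, 6, 7}

Answer: 0, 1, 2, 3, 4, 5, 6, 7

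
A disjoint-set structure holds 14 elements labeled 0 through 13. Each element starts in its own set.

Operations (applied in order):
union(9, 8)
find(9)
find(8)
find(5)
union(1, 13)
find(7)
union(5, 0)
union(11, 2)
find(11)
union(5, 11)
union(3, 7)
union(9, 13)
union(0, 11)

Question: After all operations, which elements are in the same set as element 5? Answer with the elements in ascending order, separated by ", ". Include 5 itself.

Step 1: union(9, 8) -> merged; set of 9 now {8, 9}
Step 2: find(9) -> no change; set of 9 is {8, 9}
Step 3: find(8) -> no change; set of 8 is {8, 9}
Step 4: find(5) -> no change; set of 5 is {5}
Step 5: union(1, 13) -> merged; set of 1 now {1, 13}
Step 6: find(7) -> no change; set of 7 is {7}
Step 7: union(5, 0) -> merged; set of 5 now {0, 5}
Step 8: union(11, 2) -> merged; set of 11 now {2, 11}
Step 9: find(11) -> no change; set of 11 is {2, 11}
Step 10: union(5, 11) -> merged; set of 5 now {0, 2, 5, 11}
Step 11: union(3, 7) -> merged; set of 3 now {3, 7}
Step 12: union(9, 13) -> merged; set of 9 now {1, 8, 9, 13}
Step 13: union(0, 11) -> already same set; set of 0 now {0, 2, 5, 11}
Component of 5: {0, 2, 5, 11}

Answer: 0, 2, 5, 11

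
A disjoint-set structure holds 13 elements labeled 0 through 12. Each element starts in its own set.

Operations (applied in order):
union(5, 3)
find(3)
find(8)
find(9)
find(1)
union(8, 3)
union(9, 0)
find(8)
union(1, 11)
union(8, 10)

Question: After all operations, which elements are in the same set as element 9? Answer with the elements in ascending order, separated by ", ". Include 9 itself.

Answer: 0, 9

Derivation:
Step 1: union(5, 3) -> merged; set of 5 now {3, 5}
Step 2: find(3) -> no change; set of 3 is {3, 5}
Step 3: find(8) -> no change; set of 8 is {8}
Step 4: find(9) -> no change; set of 9 is {9}
Step 5: find(1) -> no change; set of 1 is {1}
Step 6: union(8, 3) -> merged; set of 8 now {3, 5, 8}
Step 7: union(9, 0) -> merged; set of 9 now {0, 9}
Step 8: find(8) -> no change; set of 8 is {3, 5, 8}
Step 9: union(1, 11) -> merged; set of 1 now {1, 11}
Step 10: union(8, 10) -> merged; set of 8 now {3, 5, 8, 10}
Component of 9: {0, 9}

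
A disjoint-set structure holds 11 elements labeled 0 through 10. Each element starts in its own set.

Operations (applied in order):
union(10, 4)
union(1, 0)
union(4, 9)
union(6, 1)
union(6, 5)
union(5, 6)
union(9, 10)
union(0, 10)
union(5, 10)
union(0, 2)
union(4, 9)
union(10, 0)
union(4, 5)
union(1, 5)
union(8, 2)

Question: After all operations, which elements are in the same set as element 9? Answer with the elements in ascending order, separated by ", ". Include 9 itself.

Answer: 0, 1, 2, 4, 5, 6, 8, 9, 10

Derivation:
Step 1: union(10, 4) -> merged; set of 10 now {4, 10}
Step 2: union(1, 0) -> merged; set of 1 now {0, 1}
Step 3: union(4, 9) -> merged; set of 4 now {4, 9, 10}
Step 4: union(6, 1) -> merged; set of 6 now {0, 1, 6}
Step 5: union(6, 5) -> merged; set of 6 now {0, 1, 5, 6}
Step 6: union(5, 6) -> already same set; set of 5 now {0, 1, 5, 6}
Step 7: union(9, 10) -> already same set; set of 9 now {4, 9, 10}
Step 8: union(0, 10) -> merged; set of 0 now {0, 1, 4, 5, 6, 9, 10}
Step 9: union(5, 10) -> already same set; set of 5 now {0, 1, 4, 5, 6, 9, 10}
Step 10: union(0, 2) -> merged; set of 0 now {0, 1, 2, 4, 5, 6, 9, 10}
Step 11: union(4, 9) -> already same set; set of 4 now {0, 1, 2, 4, 5, 6, 9, 10}
Step 12: union(10, 0) -> already same set; set of 10 now {0, 1, 2, 4, 5, 6, 9, 10}
Step 13: union(4, 5) -> already same set; set of 4 now {0, 1, 2, 4, 5, 6, 9, 10}
Step 14: union(1, 5) -> already same set; set of 1 now {0, 1, 2, 4, 5, 6, 9, 10}
Step 15: union(8, 2) -> merged; set of 8 now {0, 1, 2, 4, 5, 6, 8, 9, 10}
Component of 9: {0, 1, 2, 4, 5, 6, 8, 9, 10}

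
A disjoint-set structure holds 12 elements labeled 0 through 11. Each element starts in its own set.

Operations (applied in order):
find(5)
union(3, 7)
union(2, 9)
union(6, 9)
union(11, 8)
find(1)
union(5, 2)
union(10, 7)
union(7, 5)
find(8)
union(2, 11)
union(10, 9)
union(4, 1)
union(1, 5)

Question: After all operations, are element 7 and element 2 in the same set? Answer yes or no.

Step 1: find(5) -> no change; set of 5 is {5}
Step 2: union(3, 7) -> merged; set of 3 now {3, 7}
Step 3: union(2, 9) -> merged; set of 2 now {2, 9}
Step 4: union(6, 9) -> merged; set of 6 now {2, 6, 9}
Step 5: union(11, 8) -> merged; set of 11 now {8, 11}
Step 6: find(1) -> no change; set of 1 is {1}
Step 7: union(5, 2) -> merged; set of 5 now {2, 5, 6, 9}
Step 8: union(10, 7) -> merged; set of 10 now {3, 7, 10}
Step 9: union(7, 5) -> merged; set of 7 now {2, 3, 5, 6, 7, 9, 10}
Step 10: find(8) -> no change; set of 8 is {8, 11}
Step 11: union(2, 11) -> merged; set of 2 now {2, 3, 5, 6, 7, 8, 9, 10, 11}
Step 12: union(10, 9) -> already same set; set of 10 now {2, 3, 5, 6, 7, 8, 9, 10, 11}
Step 13: union(4, 1) -> merged; set of 4 now {1, 4}
Step 14: union(1, 5) -> merged; set of 1 now {1, 2, 3, 4, 5, 6, 7, 8, 9, 10, 11}
Set of 7: {1, 2, 3, 4, 5, 6, 7, 8, 9, 10, 11}; 2 is a member.

Answer: yes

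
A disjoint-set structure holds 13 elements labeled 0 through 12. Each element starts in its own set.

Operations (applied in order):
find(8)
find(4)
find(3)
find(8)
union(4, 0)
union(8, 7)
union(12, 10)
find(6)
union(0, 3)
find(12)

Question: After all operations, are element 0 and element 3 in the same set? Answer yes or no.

Step 1: find(8) -> no change; set of 8 is {8}
Step 2: find(4) -> no change; set of 4 is {4}
Step 3: find(3) -> no change; set of 3 is {3}
Step 4: find(8) -> no change; set of 8 is {8}
Step 5: union(4, 0) -> merged; set of 4 now {0, 4}
Step 6: union(8, 7) -> merged; set of 8 now {7, 8}
Step 7: union(12, 10) -> merged; set of 12 now {10, 12}
Step 8: find(6) -> no change; set of 6 is {6}
Step 9: union(0, 3) -> merged; set of 0 now {0, 3, 4}
Step 10: find(12) -> no change; set of 12 is {10, 12}
Set of 0: {0, 3, 4}; 3 is a member.

Answer: yes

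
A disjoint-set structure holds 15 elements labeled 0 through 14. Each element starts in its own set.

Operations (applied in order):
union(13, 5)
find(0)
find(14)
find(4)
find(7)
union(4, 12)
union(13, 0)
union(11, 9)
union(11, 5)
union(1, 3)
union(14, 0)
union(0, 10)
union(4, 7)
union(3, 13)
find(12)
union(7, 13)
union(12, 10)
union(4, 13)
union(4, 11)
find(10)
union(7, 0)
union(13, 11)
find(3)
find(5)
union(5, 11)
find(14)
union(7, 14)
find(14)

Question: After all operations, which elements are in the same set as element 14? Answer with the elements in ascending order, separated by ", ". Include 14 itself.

Answer: 0, 1, 3, 4, 5, 7, 9, 10, 11, 12, 13, 14

Derivation:
Step 1: union(13, 5) -> merged; set of 13 now {5, 13}
Step 2: find(0) -> no change; set of 0 is {0}
Step 3: find(14) -> no change; set of 14 is {14}
Step 4: find(4) -> no change; set of 4 is {4}
Step 5: find(7) -> no change; set of 7 is {7}
Step 6: union(4, 12) -> merged; set of 4 now {4, 12}
Step 7: union(13, 0) -> merged; set of 13 now {0, 5, 13}
Step 8: union(11, 9) -> merged; set of 11 now {9, 11}
Step 9: union(11, 5) -> merged; set of 11 now {0, 5, 9, 11, 13}
Step 10: union(1, 3) -> merged; set of 1 now {1, 3}
Step 11: union(14, 0) -> merged; set of 14 now {0, 5, 9, 11, 13, 14}
Step 12: union(0, 10) -> merged; set of 0 now {0, 5, 9, 10, 11, 13, 14}
Step 13: union(4, 7) -> merged; set of 4 now {4, 7, 12}
Step 14: union(3, 13) -> merged; set of 3 now {0, 1, 3, 5, 9, 10, 11, 13, 14}
Step 15: find(12) -> no change; set of 12 is {4, 7, 12}
Step 16: union(7, 13) -> merged; set of 7 now {0, 1, 3, 4, 5, 7, 9, 10, 11, 12, 13, 14}
Step 17: union(12, 10) -> already same set; set of 12 now {0, 1, 3, 4, 5, 7, 9, 10, 11, 12, 13, 14}
Step 18: union(4, 13) -> already same set; set of 4 now {0, 1, 3, 4, 5, 7, 9, 10, 11, 12, 13, 14}
Step 19: union(4, 11) -> already same set; set of 4 now {0, 1, 3, 4, 5, 7, 9, 10, 11, 12, 13, 14}
Step 20: find(10) -> no change; set of 10 is {0, 1, 3, 4, 5, 7, 9, 10, 11, 12, 13, 14}
Step 21: union(7, 0) -> already same set; set of 7 now {0, 1, 3, 4, 5, 7, 9, 10, 11, 12, 13, 14}
Step 22: union(13, 11) -> already same set; set of 13 now {0, 1, 3, 4, 5, 7, 9, 10, 11, 12, 13, 14}
Step 23: find(3) -> no change; set of 3 is {0, 1, 3, 4, 5, 7, 9, 10, 11, 12, 13, 14}
Step 24: find(5) -> no change; set of 5 is {0, 1, 3, 4, 5, 7, 9, 10, 11, 12, 13, 14}
Step 25: union(5, 11) -> already same set; set of 5 now {0, 1, 3, 4, 5, 7, 9, 10, 11, 12, 13, 14}
Step 26: find(14) -> no change; set of 14 is {0, 1, 3, 4, 5, 7, 9, 10, 11, 12, 13, 14}
Step 27: union(7, 14) -> already same set; set of 7 now {0, 1, 3, 4, 5, 7, 9, 10, 11, 12, 13, 14}
Step 28: find(14) -> no change; set of 14 is {0, 1, 3, 4, 5, 7, 9, 10, 11, 12, 13, 14}
Component of 14: {0, 1, 3, 4, 5, 7, 9, 10, 11, 12, 13, 14}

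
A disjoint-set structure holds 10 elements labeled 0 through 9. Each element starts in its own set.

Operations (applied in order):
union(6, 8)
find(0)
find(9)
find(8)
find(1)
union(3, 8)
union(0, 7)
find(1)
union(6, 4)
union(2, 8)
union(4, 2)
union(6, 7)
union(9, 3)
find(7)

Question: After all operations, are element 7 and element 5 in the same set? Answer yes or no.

Step 1: union(6, 8) -> merged; set of 6 now {6, 8}
Step 2: find(0) -> no change; set of 0 is {0}
Step 3: find(9) -> no change; set of 9 is {9}
Step 4: find(8) -> no change; set of 8 is {6, 8}
Step 5: find(1) -> no change; set of 1 is {1}
Step 6: union(3, 8) -> merged; set of 3 now {3, 6, 8}
Step 7: union(0, 7) -> merged; set of 0 now {0, 7}
Step 8: find(1) -> no change; set of 1 is {1}
Step 9: union(6, 4) -> merged; set of 6 now {3, 4, 6, 8}
Step 10: union(2, 8) -> merged; set of 2 now {2, 3, 4, 6, 8}
Step 11: union(4, 2) -> already same set; set of 4 now {2, 3, 4, 6, 8}
Step 12: union(6, 7) -> merged; set of 6 now {0, 2, 3, 4, 6, 7, 8}
Step 13: union(9, 3) -> merged; set of 9 now {0, 2, 3, 4, 6, 7, 8, 9}
Step 14: find(7) -> no change; set of 7 is {0, 2, 3, 4, 6, 7, 8, 9}
Set of 7: {0, 2, 3, 4, 6, 7, 8, 9}; 5 is not a member.

Answer: no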